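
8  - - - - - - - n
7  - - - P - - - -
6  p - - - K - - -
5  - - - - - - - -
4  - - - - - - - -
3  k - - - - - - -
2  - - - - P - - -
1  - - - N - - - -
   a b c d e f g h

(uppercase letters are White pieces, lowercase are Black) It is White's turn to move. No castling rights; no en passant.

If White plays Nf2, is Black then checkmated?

no

After Nf2: black king on a3; in check: no.
Black is not in check, so this cannot be checkmate.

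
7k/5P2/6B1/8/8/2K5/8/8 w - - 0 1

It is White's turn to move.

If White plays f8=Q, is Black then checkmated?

yes

After f8=Q: black king on h8; in check: yes, from the white queen on f8.
King squares — g7: attacked by Qf8; h7: attacked by Bg6; g8: attacked by Qf8.
Black has no legal moves → checkmate.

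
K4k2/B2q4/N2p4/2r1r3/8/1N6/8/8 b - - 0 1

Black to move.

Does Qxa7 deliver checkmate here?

After Qxa7: white king on a8; in check: yes, from the black queen on a7.
White has 1 legal reply: Kxa7.
In check but a legal move exists → not checkmate.

no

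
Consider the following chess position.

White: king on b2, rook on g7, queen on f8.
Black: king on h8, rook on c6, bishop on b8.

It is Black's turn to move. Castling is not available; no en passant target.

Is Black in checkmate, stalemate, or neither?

checkmate

Black to move; black king on h8.
In check: yes, from the white queen on f8.
King squares — g7: attacked by Qf8; h7: attacked by Rg7; g8: attacked by Rg7.
Legal moves for Black: none.
In check with no legal moves → checkmate.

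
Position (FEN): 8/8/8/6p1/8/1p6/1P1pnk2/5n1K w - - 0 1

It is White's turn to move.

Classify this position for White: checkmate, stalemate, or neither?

White to move; white king on h1.
In check: no.
King squares — g1: attacked by Ne2; g2: attacked by Kf2; h2: attacked by Nf1.
Legal moves for White: none.
Not in check and no legal moves → stalemate.

stalemate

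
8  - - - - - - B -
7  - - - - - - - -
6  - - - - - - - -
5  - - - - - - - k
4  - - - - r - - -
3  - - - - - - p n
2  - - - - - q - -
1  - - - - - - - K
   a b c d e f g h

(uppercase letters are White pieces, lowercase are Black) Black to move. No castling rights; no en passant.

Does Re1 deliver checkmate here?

yes

After Re1: white king on h1; in check: yes, from the black rook on e1.
King squares — g1: attacked by Re1; g2: attacked by Qf2; h2: attacked by Qf2.
White has no legal moves → checkmate.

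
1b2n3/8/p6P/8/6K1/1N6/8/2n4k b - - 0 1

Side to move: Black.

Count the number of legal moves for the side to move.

Black to move; king on h1.
In check: no.
Legal moves: Ng7, Nc7, Nf6+, Nd6, Bc7, Ba7, Bd6, Be5, Bf4, Bg3, Bh2, Kh2, Kg2, Kg1, Nd3, Nxb3, Ne2, Na2, a5.
Count: 19.

19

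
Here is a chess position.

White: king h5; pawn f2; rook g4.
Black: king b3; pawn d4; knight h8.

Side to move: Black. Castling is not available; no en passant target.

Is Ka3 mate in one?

After Ka3: white king on h5; in check: no.
White is not in check, so this cannot be checkmate.

no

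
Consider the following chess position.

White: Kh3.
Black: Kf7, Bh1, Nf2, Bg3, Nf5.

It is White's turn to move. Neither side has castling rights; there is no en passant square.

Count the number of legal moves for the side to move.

White to move; king on h3.
In check: yes, from the black knight on f2.
Legal moves: none.
Count: 0.

0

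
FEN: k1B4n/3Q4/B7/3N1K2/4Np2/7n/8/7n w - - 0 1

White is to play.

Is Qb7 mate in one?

After Qb7: black king on a8; in check: yes, from the white queen on b7.
King squares — a7: attacked by Qb7; b7: attacked by Ba6; b8: attacked by Qb7.
Black has no legal moves → checkmate.

yes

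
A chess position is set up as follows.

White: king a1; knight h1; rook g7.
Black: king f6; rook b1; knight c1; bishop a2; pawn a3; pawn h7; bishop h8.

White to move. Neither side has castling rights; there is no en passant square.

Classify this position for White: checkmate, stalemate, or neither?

White to move; white king on a1.
In check: yes, from the black rook on b1.
King squares — b1: attacked by Ba2; a2: attacked by Nc1; b2: attacked by Rb1.
Legal moves for White: none.
In check with no legal moves → checkmate.

checkmate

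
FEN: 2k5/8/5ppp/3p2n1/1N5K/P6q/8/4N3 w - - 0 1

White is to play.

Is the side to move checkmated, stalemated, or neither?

White to move; white king on h4.
In check: yes, from the black queen on h3.
King squares — g3: attacked by Qh3; h3: attacked by Ng5; g4: attacked by Qh3; g5: attacked by Pf6; h5: attacked by Qh3.
Legal moves for White: none.
In check with no legal moves → checkmate.

checkmate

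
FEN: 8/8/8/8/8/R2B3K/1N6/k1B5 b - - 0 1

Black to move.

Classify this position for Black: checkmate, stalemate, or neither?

Black to move; black king on a1.
In check: yes, from the white rook on a3.
King squares — b1: attacked by Bd3; a2: attacked by Ra3; b2: attacked by Bc1.
Legal moves for Black: none.
In check with no legal moves → checkmate.

checkmate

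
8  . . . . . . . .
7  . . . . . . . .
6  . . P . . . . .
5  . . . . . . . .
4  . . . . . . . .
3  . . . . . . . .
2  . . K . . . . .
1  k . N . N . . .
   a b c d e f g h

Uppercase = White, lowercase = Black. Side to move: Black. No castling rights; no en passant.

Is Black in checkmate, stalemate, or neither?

Black to move; black king on a1.
In check: no.
King squares — b1: attacked by Kc2; a2: attacked by Nc1; b2: attacked by Kc2.
Legal moves for Black: none.
Not in check and no legal moves → stalemate.

stalemate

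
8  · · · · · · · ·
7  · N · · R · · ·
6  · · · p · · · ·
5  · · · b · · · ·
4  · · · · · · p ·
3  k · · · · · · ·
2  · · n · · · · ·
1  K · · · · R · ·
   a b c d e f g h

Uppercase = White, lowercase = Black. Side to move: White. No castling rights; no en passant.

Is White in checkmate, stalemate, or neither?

White to move; white king on a1.
In check: yes, from the black knight on c2.
Legal moves for White: Kb1.
White is in check but has 1 legal move → neither.

neither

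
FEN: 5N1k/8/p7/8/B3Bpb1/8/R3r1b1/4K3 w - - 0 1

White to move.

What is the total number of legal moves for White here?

2

White to move; king on e1.
In check: yes, from the black rook on e2.
Legal moves: Kd1, Rxe2.
Count: 2.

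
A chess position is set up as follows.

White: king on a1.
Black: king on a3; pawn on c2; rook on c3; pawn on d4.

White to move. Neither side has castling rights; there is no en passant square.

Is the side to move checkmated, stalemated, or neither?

White to move; white king on a1.
In check: no.
King squares — b1: attacked by Pc2; a2: attacked by Ka3; b2: attacked by Ka3.
Legal moves for White: none.
Not in check and no legal moves → stalemate.

stalemate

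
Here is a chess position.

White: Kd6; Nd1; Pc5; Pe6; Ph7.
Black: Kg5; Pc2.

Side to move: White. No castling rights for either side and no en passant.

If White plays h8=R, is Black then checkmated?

no

After h8=R: black king on g5; in check: no.
Black is not in check, so this cannot be checkmate.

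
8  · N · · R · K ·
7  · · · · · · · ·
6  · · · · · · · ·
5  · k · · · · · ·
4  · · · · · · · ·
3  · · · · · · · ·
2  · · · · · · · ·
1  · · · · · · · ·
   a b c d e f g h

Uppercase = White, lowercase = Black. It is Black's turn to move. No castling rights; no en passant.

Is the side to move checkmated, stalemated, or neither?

Black to move; black king on b5.
In check: no.
Legal moves for Black: Kb6, Kc5, Ka5, Kc4, Kb4, Ka4.
Black has 6 legal moves and is not in check → neither.

neither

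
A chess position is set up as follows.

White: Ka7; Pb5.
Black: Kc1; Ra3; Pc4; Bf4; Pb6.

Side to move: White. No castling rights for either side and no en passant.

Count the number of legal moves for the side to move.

White to move; king on a7.
In check: yes, from the black rook on a3.
Legal moves: Kb7, Kxb6.
Count: 2.

2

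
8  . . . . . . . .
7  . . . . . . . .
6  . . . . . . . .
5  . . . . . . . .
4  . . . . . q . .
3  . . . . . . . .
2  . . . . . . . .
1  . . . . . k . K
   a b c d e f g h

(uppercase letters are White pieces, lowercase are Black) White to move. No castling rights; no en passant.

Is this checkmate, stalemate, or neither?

White to move; white king on h1.
In check: no.
King squares — g1: attacked by Kf1; g2: attacked by Kf1; h2: attacked by Qf4.
Legal moves for White: none.
Not in check and no legal moves → stalemate.

stalemate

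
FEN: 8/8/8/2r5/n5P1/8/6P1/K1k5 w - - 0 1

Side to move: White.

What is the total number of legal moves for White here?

3

White to move; king on a1.
In check: no.
Legal moves: Ka2, g5, g3.
Count: 3.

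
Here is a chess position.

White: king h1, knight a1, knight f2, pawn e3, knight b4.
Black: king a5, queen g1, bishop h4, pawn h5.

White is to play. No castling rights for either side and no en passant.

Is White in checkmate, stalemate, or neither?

neither

White to move; white king on h1.
In check: yes, from the black queen on g1.
King squares — g1: available; g2: attacked by Qg1; h2: attacked by Qg1.
Legal moves for White: Kxg1.
White is in check but has 1 legal move → neither.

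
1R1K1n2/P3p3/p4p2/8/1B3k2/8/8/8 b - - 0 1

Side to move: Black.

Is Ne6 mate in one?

no

After Ne6: white king on d8; in check: yes, from the black knight on e6.
White has 4 legal replies: Ke8, Kc8, Kxe7, Kd7.
In check but a legal move exists → not checkmate.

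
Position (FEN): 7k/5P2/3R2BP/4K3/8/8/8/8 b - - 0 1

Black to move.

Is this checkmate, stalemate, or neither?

Black to move; black king on h8.
In check: no.
King squares — g7: attacked by Ph6; h7: attacked by Bg6; g8: attacked by Pf7.
Legal moves for Black: none.
Not in check and no legal moves → stalemate.

stalemate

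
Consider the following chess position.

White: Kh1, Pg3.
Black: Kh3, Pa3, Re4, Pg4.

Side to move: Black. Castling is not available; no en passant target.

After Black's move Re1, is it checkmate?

yes

After Re1: white king on h1; in check: yes, from the black rook on e1.
King squares — g1: attacked by Re1; g2: attacked by Kh3; h2: attacked by Kh3.
White has no legal moves → checkmate.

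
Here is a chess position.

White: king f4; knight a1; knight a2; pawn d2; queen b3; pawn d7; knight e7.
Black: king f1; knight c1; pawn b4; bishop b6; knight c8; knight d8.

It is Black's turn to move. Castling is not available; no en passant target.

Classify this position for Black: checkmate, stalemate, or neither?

Black to move; black king on f1.
In check: no.
Legal moves for Black include: Nf7, Nb7, Ne6+, Nc6, Nxe7, Na7, Nd6, Bc7+, Ba7, Bc5, Ba5, Bd4, Be3+, Bf2, Bg1, Kg2, Kf2, Ke2, ... (list truncated; more exist).
Black has legal moves and is not in check → neither.

neither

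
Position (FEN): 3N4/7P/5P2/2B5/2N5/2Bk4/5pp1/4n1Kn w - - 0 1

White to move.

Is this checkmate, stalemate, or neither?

White to move; white king on g1.
In check: yes, from the black pawn on f2.
Legal moves for White: Kh2, Bxf2.
White is in check but has 2 legal moves → neither.

neither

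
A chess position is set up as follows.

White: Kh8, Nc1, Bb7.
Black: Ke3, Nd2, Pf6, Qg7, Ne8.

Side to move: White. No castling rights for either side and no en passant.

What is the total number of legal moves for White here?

0

White to move; king on h8.
In check: yes, from the black queen on g7.
Legal moves: none.
Count: 0.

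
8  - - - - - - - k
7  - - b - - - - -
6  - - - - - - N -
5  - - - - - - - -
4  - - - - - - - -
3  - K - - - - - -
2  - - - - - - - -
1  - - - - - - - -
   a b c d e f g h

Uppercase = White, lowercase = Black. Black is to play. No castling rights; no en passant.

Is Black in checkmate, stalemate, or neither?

neither

Black to move; black king on h8.
In check: yes, from the white knight on g6.
Legal moves for Black: Kg8, Kh7, Kg7.
Black is in check but has 3 legal moves → neither.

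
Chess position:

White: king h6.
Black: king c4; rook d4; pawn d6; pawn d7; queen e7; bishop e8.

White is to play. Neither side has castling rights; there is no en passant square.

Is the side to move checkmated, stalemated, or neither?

stalemate

White to move; white king on h6.
In check: no.
King squares — g5: attacked by Qe7; h5: attacked by Be8; g6: attacked by Be8; g7: attacked by Qe7; h7: attacked by Qe7.
Legal moves for White: none.
Not in check and no legal moves → stalemate.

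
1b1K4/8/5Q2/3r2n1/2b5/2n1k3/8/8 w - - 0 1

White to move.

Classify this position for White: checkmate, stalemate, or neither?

White to move; white king on d8.
In check: yes, from the black rook on d5.
Legal moves for White: Ke8, Kc8, Ke7, Qd6.
White is in check but has 4 legal moves → neither.

neither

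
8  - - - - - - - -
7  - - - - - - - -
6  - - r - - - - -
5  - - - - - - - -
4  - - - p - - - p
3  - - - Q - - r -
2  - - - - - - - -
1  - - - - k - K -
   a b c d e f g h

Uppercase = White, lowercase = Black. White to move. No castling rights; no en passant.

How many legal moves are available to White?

3

White to move; king on g1.
In check: yes, from the black rook on g3.
Legal moves: Kh2, Kh1, Qxg3+.
Count: 3.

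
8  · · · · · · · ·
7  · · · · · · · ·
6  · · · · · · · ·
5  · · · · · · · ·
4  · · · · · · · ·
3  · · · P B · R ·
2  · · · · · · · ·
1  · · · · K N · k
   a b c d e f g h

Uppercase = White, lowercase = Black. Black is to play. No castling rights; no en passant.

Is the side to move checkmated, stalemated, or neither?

Black to move; black king on h1.
In check: no.
King squares — g1: attacked by Be3; g2: attacked by Rg3; h2: attacked by Nf1.
Legal moves for Black: none.
Not in check and no legal moves → stalemate.

stalemate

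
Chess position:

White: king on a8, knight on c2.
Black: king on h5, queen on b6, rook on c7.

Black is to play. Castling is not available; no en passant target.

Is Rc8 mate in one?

After Rc8: white king on a8; in check: yes, from the black rook on c8.
King squares — a7: attacked by Qb6; b7: attacked by Qb6; b8: attacked by Qb6.
White has no legal moves → checkmate.

yes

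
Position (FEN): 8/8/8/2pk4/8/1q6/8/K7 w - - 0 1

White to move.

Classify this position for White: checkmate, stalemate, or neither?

White to move; white king on a1.
In check: no.
King squares — b1: attacked by Qb3; a2: attacked by Qb3; b2: attacked by Qb3.
Legal moves for White: none.
Not in check and no legal moves → stalemate.

stalemate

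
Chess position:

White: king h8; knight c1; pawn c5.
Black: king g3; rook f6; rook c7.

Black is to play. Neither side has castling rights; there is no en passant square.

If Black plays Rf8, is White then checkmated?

After Rf8: white king on h8; in check: yes, from the black rook on f8.
King squares — g7: attacked by Rc7; h7: attacked by Rc7; g8: attacked by Rf8.
White has no legal moves → checkmate.

yes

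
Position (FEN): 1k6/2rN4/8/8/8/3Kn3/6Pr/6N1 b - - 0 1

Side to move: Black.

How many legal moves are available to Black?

Black to move; king on b8.
In check: yes, from the white knight on d7.
Legal moves: Kc8, Ka8, Kb7, Ka7, Rxd7+.
Count: 5.

5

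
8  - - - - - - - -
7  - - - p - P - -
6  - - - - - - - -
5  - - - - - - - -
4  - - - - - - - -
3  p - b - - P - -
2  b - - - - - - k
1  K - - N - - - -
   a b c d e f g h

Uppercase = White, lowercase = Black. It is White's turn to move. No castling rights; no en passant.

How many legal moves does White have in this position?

3

White to move; king on a1.
In check: yes, from the black bishop on c3.
Legal moves: Kxa2, Nxc3, Nb2.
Count: 3.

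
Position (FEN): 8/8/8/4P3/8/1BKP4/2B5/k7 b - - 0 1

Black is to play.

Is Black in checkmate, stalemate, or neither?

Black to move; black king on a1.
In check: no.
King squares — b1: attacked by Bc2; a2: attacked by Bb3; b2: attacked by Kc3.
Legal moves for Black: none.
Not in check and no legal moves → stalemate.

stalemate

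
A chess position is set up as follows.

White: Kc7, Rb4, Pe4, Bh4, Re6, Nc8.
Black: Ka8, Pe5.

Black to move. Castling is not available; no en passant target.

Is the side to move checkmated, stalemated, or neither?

Black to move; black king on a8.
In check: no.
King squares — a7: attacked by Nc8; b7: attacked by Rb4; b8: attacked by Rb4.
Legal moves for Black: none.
Not in check and no legal moves → stalemate.

stalemate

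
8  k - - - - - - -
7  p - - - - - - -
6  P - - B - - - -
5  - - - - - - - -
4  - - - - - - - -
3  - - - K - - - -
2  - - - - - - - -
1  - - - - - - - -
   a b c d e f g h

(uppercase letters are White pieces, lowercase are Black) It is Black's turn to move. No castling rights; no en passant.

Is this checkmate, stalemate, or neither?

Black to move; black king on a8.
In check: no.
King squares — a7: own pawn; b7: attacked by Pa6; b8: attacked by Bd6.
Legal moves for Black: none.
Not in check and no legal moves → stalemate.

stalemate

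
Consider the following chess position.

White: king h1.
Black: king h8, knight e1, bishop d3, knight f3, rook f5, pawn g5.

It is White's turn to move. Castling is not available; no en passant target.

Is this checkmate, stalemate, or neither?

stalemate

White to move; white king on h1.
In check: no.
King squares — g1: attacked by Nf3; g2: attacked by Ne1; h2: attacked by Nf3.
Legal moves for White: none.
Not in check and no legal moves → stalemate.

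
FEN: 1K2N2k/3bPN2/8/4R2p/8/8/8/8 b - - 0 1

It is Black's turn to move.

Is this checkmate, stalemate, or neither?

Black to move; black king on h8.
In check: yes, from the white knight on f7.
King squares — g7: attacked by Ne8; h7: available; g8: available.
Legal moves for Black: Kg8, Kh7.
Black is in check but has 2 legal moves → neither.

neither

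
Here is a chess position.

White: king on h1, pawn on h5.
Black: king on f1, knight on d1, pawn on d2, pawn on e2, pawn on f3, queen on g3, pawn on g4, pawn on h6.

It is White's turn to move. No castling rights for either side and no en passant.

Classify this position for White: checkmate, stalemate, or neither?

stalemate

White to move; white king on h1.
In check: no.
King squares — g1: attacked by Kf1; g2: attacked by Kf1; h2: attacked by Qg3.
Legal moves for White: none.
Not in check and no legal moves → stalemate.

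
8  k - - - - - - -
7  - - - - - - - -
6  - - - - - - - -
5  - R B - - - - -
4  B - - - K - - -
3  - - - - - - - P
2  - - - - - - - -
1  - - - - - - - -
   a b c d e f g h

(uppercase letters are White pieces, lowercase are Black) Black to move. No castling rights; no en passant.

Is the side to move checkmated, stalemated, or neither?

Black to move; black king on a8.
In check: no.
King squares — a7: attacked by Bc5; b7: attacked by Rb5; b8: attacked by Rb5.
Legal moves for Black: none.
Not in check and no legal moves → stalemate.

stalemate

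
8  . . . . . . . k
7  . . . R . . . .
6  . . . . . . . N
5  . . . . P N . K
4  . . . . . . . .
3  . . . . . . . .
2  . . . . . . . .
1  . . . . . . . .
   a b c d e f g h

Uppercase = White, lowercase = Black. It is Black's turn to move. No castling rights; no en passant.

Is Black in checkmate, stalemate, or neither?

Black to move; black king on h8.
In check: no.
King squares — g7: attacked by Nf5; h7: attacked by Rd7; g8: attacked by Nh6.
Legal moves for Black: none.
Not in check and no legal moves → stalemate.

stalemate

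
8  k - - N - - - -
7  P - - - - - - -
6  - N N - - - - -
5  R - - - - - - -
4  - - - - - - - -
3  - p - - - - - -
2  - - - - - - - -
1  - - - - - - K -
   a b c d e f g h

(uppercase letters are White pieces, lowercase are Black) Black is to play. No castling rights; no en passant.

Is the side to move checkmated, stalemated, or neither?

Black to move; black king on a8.
In check: yes, from the white knight on b6.
King squares — a7: attacked by Ra5; b7: attacked by Nd8; b8: attacked by Nc6.
Legal moves for Black: none.
In check with no legal moves → checkmate.

checkmate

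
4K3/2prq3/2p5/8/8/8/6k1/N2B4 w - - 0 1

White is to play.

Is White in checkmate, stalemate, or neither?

checkmate

White to move; white king on e8.
In check: yes, from the black queen on e7.
King squares — d7: attacked by Qe7; e7: attacked by Rd7; f7: attacked by Qe7; d8: attacked by Rd7; f8: attacked by Qe7.
Legal moves for White: none.
In check with no legal moves → checkmate.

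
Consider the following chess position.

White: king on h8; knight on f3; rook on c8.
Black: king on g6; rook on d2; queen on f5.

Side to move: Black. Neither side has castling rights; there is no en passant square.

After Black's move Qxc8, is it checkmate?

After Qxc8: white king on h8; in check: yes, from the black queen on c8.
King squares — g7: attacked by Kg6; h7: attacked by Kg6; g8: attacked by Qc8.
White has no legal moves → checkmate.

yes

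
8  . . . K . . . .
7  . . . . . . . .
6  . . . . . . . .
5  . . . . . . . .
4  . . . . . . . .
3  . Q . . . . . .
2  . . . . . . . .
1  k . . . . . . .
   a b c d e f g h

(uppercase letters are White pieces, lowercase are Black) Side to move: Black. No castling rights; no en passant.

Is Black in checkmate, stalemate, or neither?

Black to move; black king on a1.
In check: no.
King squares — b1: attacked by Qb3; a2: attacked by Qb3; b2: attacked by Qb3.
Legal moves for Black: none.
Not in check and no legal moves → stalemate.

stalemate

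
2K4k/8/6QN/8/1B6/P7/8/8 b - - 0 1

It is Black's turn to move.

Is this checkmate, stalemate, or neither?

stalemate

Black to move; black king on h8.
In check: no.
King squares — g7: attacked by Qg6; h7: attacked by Qg6; g8: attacked by Qg6.
Legal moves for Black: none.
Not in check and no legal moves → stalemate.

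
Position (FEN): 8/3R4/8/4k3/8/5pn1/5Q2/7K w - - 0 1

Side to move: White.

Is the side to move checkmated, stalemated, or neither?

neither

White to move; white king on h1.
In check: yes, from the black knight on g3.
Legal moves for White: Kh2, Kg1, Qxg3+.
White is in check but has 3 legal moves → neither.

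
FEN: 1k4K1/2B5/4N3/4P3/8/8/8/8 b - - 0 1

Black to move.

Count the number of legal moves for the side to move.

Black to move; king on b8.
In check: yes, from the white bishop on c7.
Legal moves: Kc8, Ka8, Kb7, Ka7.
Count: 4.

4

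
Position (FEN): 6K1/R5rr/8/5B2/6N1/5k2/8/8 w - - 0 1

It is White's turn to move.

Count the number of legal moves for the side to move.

White to move; king on g8.
In check: yes, from the black rook on g7.
Legal moves: Kf8, Rxg7.
Count: 2.

2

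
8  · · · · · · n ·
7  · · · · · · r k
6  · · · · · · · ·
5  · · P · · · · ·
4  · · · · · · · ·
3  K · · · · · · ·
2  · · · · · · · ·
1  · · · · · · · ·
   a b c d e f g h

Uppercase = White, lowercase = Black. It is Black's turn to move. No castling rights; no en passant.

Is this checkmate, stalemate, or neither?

neither

Black to move; black king on h7.
In check: no.
Legal moves for Black: Ne7, Nh6, Nf6, Kh8, Kh6, Kg6, Rf7, Re7, Rd7, Rc7, Rb7, Ra7+, Rg6, Rg5, Rg4, Rg3+, Rg2, Rg1.
Black has 18 legal moves and is not in check → neither.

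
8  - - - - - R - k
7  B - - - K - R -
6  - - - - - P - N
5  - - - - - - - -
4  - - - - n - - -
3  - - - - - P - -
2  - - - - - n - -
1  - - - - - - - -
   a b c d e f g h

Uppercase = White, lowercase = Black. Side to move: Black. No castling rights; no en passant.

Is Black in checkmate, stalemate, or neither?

checkmate

Black to move; black king on h8.
In check: yes, from the white rook on f8.
King squares — g7: attacked by Pf6; h7: attacked by Rg7; g8: attacked by Nh6.
Legal moves for Black: none.
In check with no legal moves → checkmate.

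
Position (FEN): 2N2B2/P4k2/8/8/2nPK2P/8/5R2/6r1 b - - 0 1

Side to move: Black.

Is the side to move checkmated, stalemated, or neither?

Black to move; black king on f7.
In check: yes, from the white rook on f2.
Legal moves for Black: Kg8, Ke8, Kg6, Ke6.
Black is in check but has 4 legal moves → neither.

neither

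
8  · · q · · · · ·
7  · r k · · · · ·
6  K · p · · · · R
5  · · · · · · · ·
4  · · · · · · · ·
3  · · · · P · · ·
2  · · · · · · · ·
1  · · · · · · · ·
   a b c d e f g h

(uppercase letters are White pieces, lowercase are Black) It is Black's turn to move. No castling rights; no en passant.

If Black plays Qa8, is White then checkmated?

yes

After Qa8: white king on a6; in check: yes, from the black queen on a8.
King squares — a5: attacked by Qa8; b5: attacked by Pc6; b6: attacked by Rb7; a7: attacked by Rb7; b7: attacked by Kc7.
White has no legal moves → checkmate.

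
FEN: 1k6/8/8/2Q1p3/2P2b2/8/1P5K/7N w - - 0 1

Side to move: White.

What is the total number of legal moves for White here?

White to move; king on h2.
In check: yes, from the black bishop on f4.
Legal moves: Kh3, Kg2, Kg1, Ng3.
Count: 4.

4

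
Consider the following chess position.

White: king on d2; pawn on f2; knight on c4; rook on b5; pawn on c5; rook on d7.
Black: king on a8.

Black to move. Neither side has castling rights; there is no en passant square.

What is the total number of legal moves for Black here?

0

Black to move; king on a8.
In check: no.
Legal moves: none.
Count: 0.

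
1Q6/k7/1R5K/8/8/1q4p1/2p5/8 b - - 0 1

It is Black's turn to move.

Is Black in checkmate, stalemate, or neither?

Black to move; black king on a7.
In check: yes, from the white queen on b8.
King squares — a6: attacked by Rb6; b6: attacked by Qb8; b7: attacked by Rb6; a8: attacked by Qb8; b8: attacked by Rb6.
Legal moves for Black: none.
In check with no legal moves → checkmate.

checkmate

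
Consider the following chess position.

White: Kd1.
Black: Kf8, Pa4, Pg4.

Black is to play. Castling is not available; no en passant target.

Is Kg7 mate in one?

After Kg7: white king on d1; in check: no.
White is not in check, so this cannot be checkmate.

no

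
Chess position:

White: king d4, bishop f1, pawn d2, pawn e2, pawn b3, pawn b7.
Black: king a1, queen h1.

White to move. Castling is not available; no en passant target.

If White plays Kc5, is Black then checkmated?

no

After Kc5: black king on a1; in check: no.
Black is not in check, so this cannot be checkmate.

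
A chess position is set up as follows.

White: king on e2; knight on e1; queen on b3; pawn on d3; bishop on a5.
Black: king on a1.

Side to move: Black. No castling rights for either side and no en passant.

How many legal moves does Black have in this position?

0

Black to move; king on a1.
In check: no.
Legal moves: none.
Count: 0.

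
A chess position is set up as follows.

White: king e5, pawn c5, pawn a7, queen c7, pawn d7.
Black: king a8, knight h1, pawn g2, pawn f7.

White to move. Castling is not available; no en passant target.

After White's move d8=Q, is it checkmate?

After d8=Q: black king on a8; in check: yes, from the white queen on d8.
King squares — a7: attacked by Qc7; b7: attacked by Qc7; b8: attacked by Pa7.
Black has no legal moves → checkmate.

yes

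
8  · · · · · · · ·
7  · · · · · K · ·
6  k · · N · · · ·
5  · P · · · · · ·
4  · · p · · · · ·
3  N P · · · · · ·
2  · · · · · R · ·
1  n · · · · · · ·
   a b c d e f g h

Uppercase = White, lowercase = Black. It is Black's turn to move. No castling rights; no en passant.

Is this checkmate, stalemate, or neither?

Black to move; black king on a6.
In check: yes, from the white pawn on b5.
King squares — a5: available; b5: attacked by Na3; b6: available; a7: available; b7: attacked by Nd6.
Legal moves for Black: Ka7, Kb6, Ka5.
Black is in check but has 3 legal moves → neither.

neither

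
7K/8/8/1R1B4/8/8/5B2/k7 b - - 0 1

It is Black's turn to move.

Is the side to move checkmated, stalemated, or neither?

Black to move; black king on a1.
In check: no.
King squares — b1: attacked by Rb5; a2: attacked by Bd5; b2: attacked by Rb5.
Legal moves for Black: none.
Not in check and no legal moves → stalemate.

stalemate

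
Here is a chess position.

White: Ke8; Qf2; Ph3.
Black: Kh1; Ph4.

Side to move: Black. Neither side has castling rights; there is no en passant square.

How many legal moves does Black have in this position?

0

Black to move; king on h1.
In check: no.
Legal moves: none.
Count: 0.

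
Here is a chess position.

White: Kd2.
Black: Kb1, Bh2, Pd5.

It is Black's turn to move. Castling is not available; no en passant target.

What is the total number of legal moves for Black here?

11

Black to move; king on b1.
In check: no.
Legal moves: Bb8, Bc7, Bd6, Be5, Bf4+, Bg3, Bg1, Kb2, Ka2, Ka1, d4.
Count: 11.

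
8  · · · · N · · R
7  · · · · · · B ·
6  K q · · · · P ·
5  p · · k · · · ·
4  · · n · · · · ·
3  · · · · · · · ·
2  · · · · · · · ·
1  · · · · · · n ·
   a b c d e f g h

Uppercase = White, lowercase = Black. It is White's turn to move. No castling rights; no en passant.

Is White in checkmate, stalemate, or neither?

checkmate

White to move; white king on a6.
In check: yes, from the black queen on b6.
King squares — a5: attacked by Nc4; b5: attacked by Qb6; b6: attacked by Nc4; a7: attacked by Qb6; b7: attacked by Qb6.
Legal moves for White: none.
In check with no legal moves → checkmate.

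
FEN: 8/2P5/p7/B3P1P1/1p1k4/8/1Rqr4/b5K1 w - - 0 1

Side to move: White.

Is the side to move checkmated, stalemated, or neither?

neither

White to move; white king on g1.
In check: no.
Legal moves for White: Bb6+, Bxb4, Rxb4+, Rb3, Rxc2, Ra2, Rb1, Kh1, Kf1, c8=Q, c8=R, c8=B, c8=N, g6, e6.
White has 15 legal moves and is not in check → neither.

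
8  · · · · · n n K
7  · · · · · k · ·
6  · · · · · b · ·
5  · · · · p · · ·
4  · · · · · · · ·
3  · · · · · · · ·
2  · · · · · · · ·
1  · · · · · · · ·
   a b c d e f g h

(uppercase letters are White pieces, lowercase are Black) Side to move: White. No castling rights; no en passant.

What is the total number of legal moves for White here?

White to move; king on h8.
In check: yes, from the black bishop on f6.
Legal moves: none.
Count: 0.

0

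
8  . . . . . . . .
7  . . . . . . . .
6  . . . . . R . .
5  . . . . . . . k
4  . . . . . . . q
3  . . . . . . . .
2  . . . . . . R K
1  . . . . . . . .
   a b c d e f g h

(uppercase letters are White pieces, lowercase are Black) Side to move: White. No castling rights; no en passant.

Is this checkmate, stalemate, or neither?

neither

White to move; white king on h2.
In check: yes, from the black queen on h4.
Legal moves for White: Kg1.
White is in check but has 1 legal move → neither.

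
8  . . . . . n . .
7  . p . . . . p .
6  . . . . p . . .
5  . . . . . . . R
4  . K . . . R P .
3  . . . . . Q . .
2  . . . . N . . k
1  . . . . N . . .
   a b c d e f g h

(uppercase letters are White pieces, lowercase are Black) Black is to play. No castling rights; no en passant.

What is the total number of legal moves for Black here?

Black to move; king on h2.
In check: yes, from the white rook on h5.
Legal moves: none.
Count: 0.

0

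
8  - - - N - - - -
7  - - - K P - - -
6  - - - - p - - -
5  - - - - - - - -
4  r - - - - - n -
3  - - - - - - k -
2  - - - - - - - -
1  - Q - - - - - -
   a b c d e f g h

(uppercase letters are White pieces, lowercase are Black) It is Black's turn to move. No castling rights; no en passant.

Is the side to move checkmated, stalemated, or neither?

neither

Black to move; black king on g3.
In check: no.
Legal moves for Black include: Nh6, Nf6+, Ne5+, Ne3, Nh2, Nf2, Ra8, Ra7+, Ra6, Ra5, Rf4, Re4, Rd4+, Rc4, Rb4, Ra3, Ra2, Ra1, ... (list truncated; more exist).
Black has legal moves and is not in check → neither.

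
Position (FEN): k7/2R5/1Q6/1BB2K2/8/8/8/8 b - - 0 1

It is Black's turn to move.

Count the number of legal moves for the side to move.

0

Black to move; king on a8.
In check: no.
Legal moves: none.
Count: 0.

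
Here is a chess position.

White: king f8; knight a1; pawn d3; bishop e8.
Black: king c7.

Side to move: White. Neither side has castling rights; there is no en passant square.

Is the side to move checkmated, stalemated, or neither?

White to move; white king on f8.
In check: no.
Legal moves for White: Kg8, Kg7, Kf7, Ke7, Bf7, Bd7, Bg6, Bc6, Bh5, Bb5, Ba4, Nb3, Nc2, d4.
White has 14 legal moves and is not in check → neither.

neither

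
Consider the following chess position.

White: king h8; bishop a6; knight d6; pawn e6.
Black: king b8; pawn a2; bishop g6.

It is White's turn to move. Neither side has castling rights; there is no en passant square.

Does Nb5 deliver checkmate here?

no

After Nb5: black king on b8; in check: no.
Black is not in check, so this cannot be checkmate.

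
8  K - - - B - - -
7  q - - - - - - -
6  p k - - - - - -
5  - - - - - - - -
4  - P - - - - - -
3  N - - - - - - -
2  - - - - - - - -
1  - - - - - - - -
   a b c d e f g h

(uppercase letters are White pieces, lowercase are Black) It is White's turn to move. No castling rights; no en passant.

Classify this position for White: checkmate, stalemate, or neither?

checkmate

White to move; white king on a8.
In check: yes, from the black queen on a7.
King squares — a7: attacked by Kb6; b7: attacked by Kb6; b8: attacked by Qa7.
Legal moves for White: none.
In check with no legal moves → checkmate.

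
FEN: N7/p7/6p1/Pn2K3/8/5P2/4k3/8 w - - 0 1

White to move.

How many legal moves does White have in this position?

White to move; king on e5.
In check: no.
Legal moves: Nc7, Nb6, Kf6, Ke6, Kd5, Kf4, Ke4, a6, f4.
Count: 9.

9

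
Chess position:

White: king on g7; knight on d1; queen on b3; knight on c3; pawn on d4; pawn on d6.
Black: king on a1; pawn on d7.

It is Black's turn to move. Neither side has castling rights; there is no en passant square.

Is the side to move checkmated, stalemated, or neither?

stalemate

Black to move; black king on a1.
In check: no.
King squares — b1: attacked by Qb3; a2: attacked by Qb3; b2: attacked by Nd1.
Legal moves for Black: none.
Not in check and no legal moves → stalemate.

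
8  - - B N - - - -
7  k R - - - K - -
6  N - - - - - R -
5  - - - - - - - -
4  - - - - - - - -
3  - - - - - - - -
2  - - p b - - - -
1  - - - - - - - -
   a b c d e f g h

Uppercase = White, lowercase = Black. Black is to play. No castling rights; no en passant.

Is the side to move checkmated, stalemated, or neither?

neither

Black to move; black king on a7.
In check: yes, from the white rook on b7.
King squares — a6: attacked by Rg6; b6: attacked by Rg6; b7: attacked by Bc8; a8: available; b8: attacked by Na6.
Legal moves for Black: Ka8.
Black is in check but has 1 legal move → neither.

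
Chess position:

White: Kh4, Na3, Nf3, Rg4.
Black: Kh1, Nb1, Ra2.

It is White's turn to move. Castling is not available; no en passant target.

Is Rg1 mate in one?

After Rg1: black king on h1; in check: yes, from the white rook on g1.
King squares — g1: attacked by Nf3; g2: attacked by Rg1; h2: attacked by Nf3.
Black has no legal moves → checkmate.

yes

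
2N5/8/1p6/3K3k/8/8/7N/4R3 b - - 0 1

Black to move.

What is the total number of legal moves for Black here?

5

Black to move; king on h5.
In check: no.
Legal moves: Kh6, Kg6, Kg5, Kh4, b5.
Count: 5.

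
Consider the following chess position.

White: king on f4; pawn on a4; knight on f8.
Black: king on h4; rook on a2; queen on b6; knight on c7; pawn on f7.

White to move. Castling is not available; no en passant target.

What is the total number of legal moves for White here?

9

White to move; king on f4.
In check: no.
Legal moves: Nh7, Nd7, Ng6+, Ne6, Kf5, Ke5, Ke4, Kf3, a5.
Count: 9.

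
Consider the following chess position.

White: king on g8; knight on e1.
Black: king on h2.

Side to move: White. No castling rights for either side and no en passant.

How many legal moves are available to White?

White to move; king on g8.
In check: no.
Legal moves: Kh8, Kf8, Kh7, Kg7, Kf7, Nf3+, Nd3, Ng2, Nc2.
Count: 9.

9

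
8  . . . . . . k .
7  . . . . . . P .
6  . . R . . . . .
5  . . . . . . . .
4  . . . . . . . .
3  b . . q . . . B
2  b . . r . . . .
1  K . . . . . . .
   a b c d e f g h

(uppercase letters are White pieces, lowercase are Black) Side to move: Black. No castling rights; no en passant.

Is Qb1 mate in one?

yes

After Qb1: white king on a1; in check: yes, from the black queen on b1.
King squares — b1: attacked by Ba2; a2: attacked by Qb1; b2: attacked by Qb1.
White has no legal moves → checkmate.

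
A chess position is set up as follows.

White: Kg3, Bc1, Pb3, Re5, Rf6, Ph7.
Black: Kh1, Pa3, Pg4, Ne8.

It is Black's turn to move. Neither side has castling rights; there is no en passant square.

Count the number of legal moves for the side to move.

Black to move; king on h1.
In check: no.
Legal moves: Ng7, Nc7, Nxf6, Nd6, Kg1, a2.
Count: 6.

6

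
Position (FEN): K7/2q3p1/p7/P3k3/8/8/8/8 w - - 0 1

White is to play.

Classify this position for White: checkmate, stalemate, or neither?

stalemate

White to move; white king on a8.
In check: no.
King squares — a7: attacked by Qc7; b7: attacked by Qc7; b8: attacked by Qc7.
Legal moves for White: none.
Not in check and no legal moves → stalemate.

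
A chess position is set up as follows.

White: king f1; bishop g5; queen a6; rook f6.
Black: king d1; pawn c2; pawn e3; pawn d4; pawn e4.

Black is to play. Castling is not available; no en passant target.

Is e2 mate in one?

After e2: white king on f1; in check: yes, from the black pawn on e2.
White has 4 legal replies: Kg2, Kf2, Kg1, Qxe2#.
In check but a legal move exists → not checkmate.

no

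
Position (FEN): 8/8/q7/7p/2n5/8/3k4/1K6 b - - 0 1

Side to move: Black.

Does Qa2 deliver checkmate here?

After Qa2: white king on b1; in check: yes, from the black queen on a2.
White has 1 legal reply: Kxa2.
In check but a legal move exists → not checkmate.

no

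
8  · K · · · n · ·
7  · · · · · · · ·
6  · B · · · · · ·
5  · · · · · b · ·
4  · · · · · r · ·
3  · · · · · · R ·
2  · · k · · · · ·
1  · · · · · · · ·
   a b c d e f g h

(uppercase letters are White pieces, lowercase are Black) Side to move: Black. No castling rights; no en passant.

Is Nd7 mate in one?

After Nd7: white king on b8; in check: yes, from the black knight on d7.
White has 5 legal replies: Kc8, Ka8, Kc7, Kb7, Ka7.
In check but a legal move exists → not checkmate.

no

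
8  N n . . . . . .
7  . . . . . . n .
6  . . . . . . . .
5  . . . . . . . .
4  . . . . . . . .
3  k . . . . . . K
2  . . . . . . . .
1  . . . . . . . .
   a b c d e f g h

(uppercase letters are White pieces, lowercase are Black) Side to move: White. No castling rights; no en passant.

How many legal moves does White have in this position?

White to move; king on h3.
In check: no.
Legal moves: Nc7, Nb6, Kh4, Kg4, Kg3, Kh2, Kg2.
Count: 7.

7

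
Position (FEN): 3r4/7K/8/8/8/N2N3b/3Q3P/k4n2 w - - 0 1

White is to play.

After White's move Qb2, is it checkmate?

After Qb2: black king on a1; in check: yes, from the white queen on b2.
King squares — b1: attacked by Qb2; a2: attacked by Qb2; b2: attacked by Nd3.
Black has no legal moves → checkmate.

yes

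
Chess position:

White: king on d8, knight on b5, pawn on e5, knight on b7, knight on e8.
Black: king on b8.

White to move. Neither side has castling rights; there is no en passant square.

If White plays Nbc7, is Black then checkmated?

After Nbc7: black king on b8; in check: no.
Black is not in check, so this cannot be checkmate.

no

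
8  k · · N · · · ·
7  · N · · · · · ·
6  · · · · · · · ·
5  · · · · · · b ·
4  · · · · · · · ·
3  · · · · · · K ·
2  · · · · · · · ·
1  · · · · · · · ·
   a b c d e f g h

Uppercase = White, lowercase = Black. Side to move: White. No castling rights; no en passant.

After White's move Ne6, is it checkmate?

no

After Ne6: black king on a8; in check: no.
Black is not in check, so this cannot be checkmate.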